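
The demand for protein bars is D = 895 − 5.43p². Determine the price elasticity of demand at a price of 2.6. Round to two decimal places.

At p = 2.6, D = 858.2932.
dD/dp = −2·5.43·p = −28.236.
Point elasticity E = (dD/dp)·(p/D) = -28.236 × 2.6/858.2932 ≈ -0.09.
|E| < 1, so demand is inelastic at this price.

-0.09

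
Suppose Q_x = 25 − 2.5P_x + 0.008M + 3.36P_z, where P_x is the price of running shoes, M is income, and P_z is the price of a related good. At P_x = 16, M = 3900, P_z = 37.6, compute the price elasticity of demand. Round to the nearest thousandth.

Substituting, Q_x = 25 − 2.5(16) + 0.008(3900) + 3.36(37.6) = 25 − 40 + 31.2 + 126.336 = 142.536.
∂Q_x/∂P_x = −2.5, so E_p = (−2.5)·(16/142.536) ≈ -0.281.
|E_p| < 1: demand is inelastic.

-0.281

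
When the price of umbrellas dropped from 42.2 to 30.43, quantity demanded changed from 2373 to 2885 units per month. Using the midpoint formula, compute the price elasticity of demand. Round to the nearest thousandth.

-0.601

%Δq = (2885 − 2373)/[(2373 + 2885)/2] = 512/2629 ≈ 0.1948.
%ΔP = (30.43 − 42.2)/[(42.2 + 30.43)/2] = -11.77/36.315 ≈ -0.3241.
Arc elasticity E = %Δq/%ΔP ≈ 0.1948/-0.3241 ≈ -0.601.
|E| < 1: demand is inelastic over this range.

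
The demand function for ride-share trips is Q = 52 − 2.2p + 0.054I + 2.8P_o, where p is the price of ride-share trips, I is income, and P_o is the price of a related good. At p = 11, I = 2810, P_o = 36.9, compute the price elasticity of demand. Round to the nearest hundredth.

-0.09

Q = 52 − 2.2(11) + 0.054(2810) + 2.8(36.9) = 52 − 24.2 + 151.74 + 103.32 = 282.86.
∂Q/∂p = −2.2, so E_p = (−2.2)·(11/282.86) ≈ -0.09.
|E_p| < 1: demand is inelastic.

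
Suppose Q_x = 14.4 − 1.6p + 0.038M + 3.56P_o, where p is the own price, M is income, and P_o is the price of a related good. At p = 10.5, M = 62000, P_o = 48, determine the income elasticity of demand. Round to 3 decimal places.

0.933

Evaluating quantity at (p, M, P_o) gives Q_x = 14.4 − 1.6(10.5) + 0.038(62000) + 3.56(48) = 14.4 − 16.8 + 2356 + 170.88 = 2524.48.
∂Q_x/∂M = +0.038, so E_I = 0.038·(62000/2524.48) ≈ 0.933.
E_I ∈ (0,1): normal good (necessity).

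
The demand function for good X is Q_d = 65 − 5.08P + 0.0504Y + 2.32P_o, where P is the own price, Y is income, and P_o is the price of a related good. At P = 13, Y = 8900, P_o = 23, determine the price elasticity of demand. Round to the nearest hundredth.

First evaluate Q_d: 65 − 5.08(13) + 0.0504(8900) + 2.32(23) = 65 − 66.04 + 448.56 + 53.36 = 500.88.
∂Q_d/∂P = −5.08, so E_p = (−5.08)·(13/500.88) ≈ -0.13.
|E_p| < 1: demand is inelastic.

-0.13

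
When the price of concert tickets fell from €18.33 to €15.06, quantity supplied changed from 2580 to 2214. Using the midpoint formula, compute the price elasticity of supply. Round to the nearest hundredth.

%ΔQ = (2214 − 2580)/[(2580 + 2214)/2] = -366/2397 ≈ -0.1527.
%Δp = (15.06 − 18.33)/[(18.33 + 15.06)/2] = -3.27/16.695 ≈ -0.1959.
Arc elasticity E = %ΔQ/%Δp ≈ -0.1527/-0.1959 ≈ 0.78.
|E| < 1: supply is inelastic over this range.

0.78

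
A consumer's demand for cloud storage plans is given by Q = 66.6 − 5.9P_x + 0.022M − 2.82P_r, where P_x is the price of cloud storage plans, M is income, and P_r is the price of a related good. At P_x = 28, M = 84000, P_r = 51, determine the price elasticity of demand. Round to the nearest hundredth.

-0.10

Q = 66.6 − 5.9(28) + 0.022(84000) − 2.82(51) = 66.6 − 165.2 + 1848 − 143.82 = 1605.58.
∂Q/∂P_x = −5.9, so E_p = (−5.9)·(28/1605.58) ≈ -0.10.
|E_p| < 1: demand is inelastic.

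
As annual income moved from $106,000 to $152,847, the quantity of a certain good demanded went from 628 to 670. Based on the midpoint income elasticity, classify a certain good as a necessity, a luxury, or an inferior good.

%ΔQ = (670 − 628)/[(628+670)/2] = 42/649 ≈ 0.0647.
%ΔY = (152,847 − 106,000)/[(106,000+152,847)/2] = 46847/129423.5 ≈ 0.3620.
E_I = %ΔQ/%ΔY ≈ 0.179.
E_I ∈ (0,1): normal good (necessity).

necessity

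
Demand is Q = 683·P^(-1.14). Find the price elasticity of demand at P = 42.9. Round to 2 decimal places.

-1.14

For a Cobb–Douglas (constant-elasticity) form Q = A·P^α·…, the elasticity with respect to P equals the exponent α at every point.
Here the exponent on P is -1.14, so the price elasticity of demand is -1.14.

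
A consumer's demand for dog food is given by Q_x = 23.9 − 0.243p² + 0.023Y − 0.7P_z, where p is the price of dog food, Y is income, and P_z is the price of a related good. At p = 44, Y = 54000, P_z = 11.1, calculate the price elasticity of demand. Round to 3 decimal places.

-1.195

Substituting, Q_x = 23.9 − 0.243(44)² + 0.023(54000) − 0.7(11.1) = 23.9 − 470.448 + 1242 − 7.77 = 787.682.
∂Q_x/∂p = −2·0.243·p = -21.384, so E_p = -21.384·(44/787.682) ≈ -1.195.
|E_p| > 1: demand is elastic.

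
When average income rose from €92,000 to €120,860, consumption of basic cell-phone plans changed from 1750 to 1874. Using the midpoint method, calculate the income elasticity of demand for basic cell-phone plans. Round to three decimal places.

%ΔQ = (1874 − 1750)/[(1750+1874)/2] = 124/1812 ≈ 0.0684.
%ΔI = (120,860 − 92,000)/[(92,000+120,860)/2] = 28860/106430 ≈ 0.2712.
E_I = %ΔQ/%ΔI ≈ 0.252.
E_I ∈ (0,1): normal good (necessity).

0.252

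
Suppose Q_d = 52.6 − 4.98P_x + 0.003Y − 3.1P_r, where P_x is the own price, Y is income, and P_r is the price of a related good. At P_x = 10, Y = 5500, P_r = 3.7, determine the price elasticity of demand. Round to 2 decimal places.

Evaluating quantity at (P_x, Y, P_r) gives Q_d = 52.6 − 4.98(10) + 0.003(5500) − 3.1(3.7) = 52.6 − 49.8 + 16.5 − 11.47 = 7.83.
∂Q_d/∂P_x = −4.98, so E_p = (−4.98)·(10/7.83) ≈ -6.36.
|E_p| > 1: demand is elastic.

-6.36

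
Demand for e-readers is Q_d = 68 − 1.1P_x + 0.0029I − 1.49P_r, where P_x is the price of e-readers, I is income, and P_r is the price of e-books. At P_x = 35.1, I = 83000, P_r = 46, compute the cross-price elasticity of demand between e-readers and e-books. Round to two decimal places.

-0.34

Q_d = 68 − 1.1(35.1) + 0.0029(83000) − 1.49(46) = 68 − 38.61 + 240.7 − 68.54 = 201.55.
∂Q_d/∂P_r = −1.49, so E_xy = -1.49·(46/201.55) ≈ -0.34.
E_xy < 0: the goods are complements.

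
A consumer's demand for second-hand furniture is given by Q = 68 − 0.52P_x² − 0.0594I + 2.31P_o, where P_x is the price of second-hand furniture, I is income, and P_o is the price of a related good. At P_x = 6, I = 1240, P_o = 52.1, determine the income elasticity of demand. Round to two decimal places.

Substituting, Q = 68 − 0.52(6)² − 0.0594(1240) + 2.31(52.1) = 68 − 18.72 − 73.656 + 120.351 = 95.975.
∂Q/∂I = −0.0594, so E_I = -0.0594·(1240/95.975) ≈ -0.77.
E_I < 0: inferior good.

-0.77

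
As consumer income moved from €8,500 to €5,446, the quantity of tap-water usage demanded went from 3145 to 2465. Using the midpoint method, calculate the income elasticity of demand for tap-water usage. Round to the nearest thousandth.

%ΔQ = (2465 − 3145)/[(3145+2465)/2] = -680/2805 ≈ -0.2424.
%ΔY = (5,446 − 8,500)/[(8,500+5,446)/2] = -3054/6973 ≈ -0.4380.
E_I = %ΔQ/%ΔY ≈ 0.554.
E_I ∈ (0,1): normal good (necessity).

0.554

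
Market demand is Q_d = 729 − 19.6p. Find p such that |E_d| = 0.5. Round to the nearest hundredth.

Set −bp/(a − bp) = −0.5 ⇒ bp = 0.5(a − bp) ⇒ bp(1+0.5) = 0.5·a.
p = 0.5·729/(19.6·1.5) ≈ 12.40.

12.40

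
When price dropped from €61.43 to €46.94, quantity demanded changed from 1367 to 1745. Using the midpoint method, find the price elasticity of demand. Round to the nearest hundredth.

%ΔQ = (1745 − 1367)/[(1367 + 1745)/2] = 378/1556 ≈ 0.2429.
%Δp = (46.94 − 61.43)/[(61.43 + 46.94)/2] = -14.49/54.185 ≈ -0.2674.
Arc elasticity E = %ΔQ/%Δp ≈ 0.2429/-0.2674 ≈ -0.91.
|E| < 1: demand is inelastic over this range.

-0.91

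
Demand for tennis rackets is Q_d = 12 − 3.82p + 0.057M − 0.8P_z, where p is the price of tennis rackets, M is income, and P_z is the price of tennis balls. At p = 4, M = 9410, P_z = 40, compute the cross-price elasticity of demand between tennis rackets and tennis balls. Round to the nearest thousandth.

-0.064

At the given point, Q_d = 12 − 3.82(4) + 0.057(9410) − 0.8(40) = 12 − 15.28 + 536.37 − 32 = 501.09.
∂Q_d/∂P_z = −0.8, so E_xy = -0.8·(40/501.09) ≈ -0.064.
E_xy < 0: the goods are complements.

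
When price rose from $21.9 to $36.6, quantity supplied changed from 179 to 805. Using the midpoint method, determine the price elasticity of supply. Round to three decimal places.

%Δq = (805 − 179)/[(179 + 805)/2] = 626/492 ≈ 1.2724.
%Δp = (36.6 − 21.9)/[(21.9 + 36.6)/2] = 14.7/29.25 ≈ 0.5026.
Arc elasticity E = %Δq/%Δp ≈ 1.2724/0.5026 ≈ 2.532.
|E| > 1: supply is elastic over this range.

2.532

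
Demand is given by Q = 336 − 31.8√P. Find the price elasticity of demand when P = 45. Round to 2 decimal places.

At P = 45, Q = 122.6791.
dQ/dP = −31.8/(2√P) = −31.8/(2·6.7082).
Point elasticity E = (dQ/dP)·(P/Q) = -2.3702 × 45/122.6791 ≈ -0.87.
|E| < 1, so demand is inelastic at this price.

-0.87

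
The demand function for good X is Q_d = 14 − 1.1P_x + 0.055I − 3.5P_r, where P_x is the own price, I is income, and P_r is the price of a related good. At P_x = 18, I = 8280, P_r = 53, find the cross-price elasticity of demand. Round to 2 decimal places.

-0.70

First evaluate Q_d: 14 − 1.1(18) + 0.055(8280) − 3.5(53) = 14 − 19.8 + 455.4 − 185.5 = 264.1.
∂Q_d/∂P_r = −3.5, so E_xy = -3.5·(53/264.1) ≈ -0.70.
E_xy < 0: the goods are complements.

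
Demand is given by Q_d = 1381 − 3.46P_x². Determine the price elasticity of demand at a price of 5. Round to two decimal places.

At P_x = 5, Q_d = 1294.5.
dQ_d/dP_x = −2·3.46·P_x = −34.6.
Point elasticity E = (dQ_d/dP_x)·(P_x/Q_d) = -34.6 × 5/1294.5 ≈ -0.13.
|E| < 1, so demand is inelastic at this price.

-0.13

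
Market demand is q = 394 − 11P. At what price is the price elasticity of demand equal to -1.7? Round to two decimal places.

Set −bP/(a − bP) = −1.7 ⇒ bP = 1.7(a − bP) ⇒ bP(1+1.7) = 1.7·a.
P = 1.7·394/(11·2.7) ≈ 22.55.

22.55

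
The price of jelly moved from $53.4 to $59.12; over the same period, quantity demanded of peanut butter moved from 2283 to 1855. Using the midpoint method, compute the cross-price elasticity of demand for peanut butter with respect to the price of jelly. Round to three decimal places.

-2.035

%ΔQ_x = (1855 − 2283)/[(2283+1855)/2] = -428/2069 ≈ -0.2069.
%ΔP_y = (59.12 − 53.4)/[(53.4+59.12)/2] ≈ 0.1017.
E_xy = -0.2069/0.1017 ≈ -2.035.
E_xy < 0, so peanut butter and jelly are complements.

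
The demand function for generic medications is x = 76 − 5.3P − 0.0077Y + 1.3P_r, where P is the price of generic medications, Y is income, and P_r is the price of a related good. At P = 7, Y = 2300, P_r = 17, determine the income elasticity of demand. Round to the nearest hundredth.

-0.41

x = 76 − 5.3(7) − 0.0077(2300) + 1.3(17) = 76 − 37.1 − 17.71 + 22.1 = 43.29.
∂x/∂Y = −0.0077, so E_I = -0.0077·(2300/43.29) ≈ -0.41.
E_I < 0: inferior good.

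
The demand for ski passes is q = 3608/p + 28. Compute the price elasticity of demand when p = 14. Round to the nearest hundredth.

-0.90

At p = 14, q = 285.7143.
dq/dp = −3608/p² = −18.4082.
Point elasticity E = (dq/dp)·(p/q) = -18.4082 × 14/285.7143 ≈ -0.90.
|E| < 1, so demand is inelastic at this price.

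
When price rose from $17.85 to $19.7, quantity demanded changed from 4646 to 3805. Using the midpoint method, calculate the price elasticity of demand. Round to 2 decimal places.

-2.02

%Δq = (3805 − 4646)/[(4646 + 3805)/2] = -841/4225.5 ≈ -0.1990.
%Δp = (19.7 − 17.85)/[(17.85 + 19.7)/2] = 1.85/18.775 ≈ 0.0985.
Arc elasticity E = %Δq/%Δp ≈ -0.1990/0.0985 ≈ -2.02.
|E| > 1: demand is elastic over this range.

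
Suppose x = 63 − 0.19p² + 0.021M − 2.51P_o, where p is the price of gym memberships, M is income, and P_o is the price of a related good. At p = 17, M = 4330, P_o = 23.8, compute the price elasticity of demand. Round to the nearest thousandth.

Substituting, x = 63 − 0.19(17)² + 0.021(4330) − 2.51(23.8) = 63 − 54.91 + 90.93 − 59.738 = 39.282.
∂x/∂p = −2·0.19·p = -6.46, so E_p = -6.46·(17/39.282) ≈ -2.796.
|E_p| > 1: demand is elastic.

-2.796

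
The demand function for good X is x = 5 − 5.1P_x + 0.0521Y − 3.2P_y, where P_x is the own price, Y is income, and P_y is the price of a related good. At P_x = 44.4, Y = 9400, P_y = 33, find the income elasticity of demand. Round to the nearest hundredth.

3.01

x = 5 − 5.1(44.4) + 0.0521(9400) − 3.2(33) = 5 − 226.44 + 489.74 − 105.6 = 162.7.
∂x/∂Y = +0.0521, so E_I = 0.0521·(9400/162.7) ≈ 3.01.
E_I > 1: normal good (luxury).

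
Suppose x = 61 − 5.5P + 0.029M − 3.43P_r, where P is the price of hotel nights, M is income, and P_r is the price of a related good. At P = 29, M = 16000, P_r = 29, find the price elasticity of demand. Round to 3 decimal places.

Evaluating quantity at (P, M, P_r) gives x = 61 − 5.5(29) + 0.029(16000) − 3.43(29) = 61 − 159.5 + 464 − 99.47 = 266.03.
∂x/∂P = −5.5, so E_p = (−5.5)·(29/266.03) ≈ -0.600.
|E_p| < 1: demand is inelastic.

-0.600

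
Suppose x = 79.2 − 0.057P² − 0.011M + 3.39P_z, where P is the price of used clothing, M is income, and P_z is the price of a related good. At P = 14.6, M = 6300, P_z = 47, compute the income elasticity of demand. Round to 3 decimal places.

At the given point, x = 79.2 − 0.057(14.6)² − 0.011(6300) + 3.39(47) = 79.2 − 12.1501 − 69.3 + 159.33 = 157.0799.
∂x/∂M = −0.011, so E_I = -0.011·(6300/157.0799) ≈ -0.441.
E_I < 0: inferior good.

-0.441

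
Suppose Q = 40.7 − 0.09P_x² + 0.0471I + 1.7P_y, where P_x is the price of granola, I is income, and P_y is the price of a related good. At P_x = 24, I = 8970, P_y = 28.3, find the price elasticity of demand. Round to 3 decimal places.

First evaluate Q: 40.7 − 0.09(24)² + 0.0471(8970) + 1.7(28.3) = 40.7 − 51.84 + 422.487 + 48.11 = 459.457.
∂Q/∂P_x = −2·0.09·P_x = -4.32, so E_p = -4.32·(24/459.457) ≈ -0.226.
|E_p| < 1: demand is inelastic.

-0.226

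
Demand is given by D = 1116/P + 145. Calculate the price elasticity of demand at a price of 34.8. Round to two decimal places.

At P = 34.8, D = 177.069.
dD/dP = −1116/P² = −0.9215.
Point elasticity E = (dD/dP)·(P/D) = -0.9215 × 34.8/177.069 ≈ -0.18.
|E| < 1, so demand is inelastic at this price.

-0.18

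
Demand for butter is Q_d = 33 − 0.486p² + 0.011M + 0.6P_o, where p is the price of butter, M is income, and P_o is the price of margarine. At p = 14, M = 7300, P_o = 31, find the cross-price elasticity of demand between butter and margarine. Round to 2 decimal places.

At the given point, Q_d = 33 − 0.486(14)² + 0.011(7300) + 0.6(31) = 33 − 95.256 + 80.3 + 18.6 = 36.644.
∂Q_d/∂P_o = +0.6, so E_xy = 0.6·(31/36.644) ≈ 0.51.
E_xy > 0: the goods are substitutes.

0.51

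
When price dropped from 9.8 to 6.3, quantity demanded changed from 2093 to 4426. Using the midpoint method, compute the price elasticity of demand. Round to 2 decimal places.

-1.65

%Δq = (4426 − 2093)/[(2093 + 4426)/2] = 2333/3259.5 ≈ 0.7158.
%Δp = (6.3 − 9.8)/[(9.8 + 6.3)/2] = -3.5/8.05 ≈ -0.4348.
Arc elasticity E = %Δq/%Δp ≈ 0.7158/-0.4348 ≈ -1.65.
|E| > 1: demand is elastic over this range.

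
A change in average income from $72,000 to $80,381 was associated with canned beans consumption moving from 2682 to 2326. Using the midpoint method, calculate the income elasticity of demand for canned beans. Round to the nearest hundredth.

%ΔQ = (2326 − 2682)/[(2682+2326)/2] = -356/2504 ≈ -0.1422.
%ΔI = (80,381 − 72,000)/[(72,000+80,381)/2] = 8381/76190.5 ≈ 0.1100.
E_I = %ΔQ/%ΔI ≈ -1.29.
E_I < 0: inferior good.

-1.29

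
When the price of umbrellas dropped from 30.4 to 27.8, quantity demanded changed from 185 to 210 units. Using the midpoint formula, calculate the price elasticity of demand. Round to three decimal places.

%ΔQ = (210 − 185)/[(185 + 210)/2] = 25/197.5 ≈ 0.1266.
%Δp = (27.8 − 30.4)/[(30.4 + 27.8)/2] = -2.6/29.1 ≈ -0.0893.
Arc elasticity E = %ΔQ/%Δp ≈ 0.1266/-0.0893 ≈ -1.417.
|E| > 1: demand is elastic over this range.

-1.417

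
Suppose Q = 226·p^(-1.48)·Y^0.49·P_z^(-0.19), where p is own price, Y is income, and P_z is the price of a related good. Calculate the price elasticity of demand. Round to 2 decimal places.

-1.48

For a Cobb–Douglas (constant-elasticity) form Q = A·p^α·…, the elasticity with respect to p equals the exponent α at every point.
Here the exponent on p is -1.48, so the price elasticity of demand is -1.48.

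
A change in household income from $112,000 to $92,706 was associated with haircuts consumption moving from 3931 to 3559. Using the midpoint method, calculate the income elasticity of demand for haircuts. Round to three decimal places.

0.527

%ΔQ = (3559 − 3931)/[(3931+3559)/2] = -372/3745 ≈ -0.0993.
%ΔY = (92,706 − 112,000)/[(112,000+92,706)/2] = -19294/102353 ≈ -0.1885.
E_I = %ΔQ/%ΔY ≈ 0.527.
E_I ∈ (0,1): normal good (necessity).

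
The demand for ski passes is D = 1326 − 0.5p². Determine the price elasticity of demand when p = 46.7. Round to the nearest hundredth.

-9.26

At p = 46.7, D = 235.555.
dD/dp = −2·0.5·p = −46.7.
Point elasticity E = (dD/dp)·(p/D) = -46.7 × 46.7/235.555 ≈ -9.26.
|E| > 1, so demand is elastic at this price.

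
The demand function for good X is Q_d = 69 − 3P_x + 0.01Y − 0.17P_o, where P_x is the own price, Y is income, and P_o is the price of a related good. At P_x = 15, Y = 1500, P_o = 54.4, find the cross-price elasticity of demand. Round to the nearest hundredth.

Evaluating quantity at (P_x, Y, P_o) gives Q_d = 69 − 3(15) + 0.01(1500) − 0.17(54.4) = 69 − 45 + 15 − 9.248 = 29.752.
∂Q_d/∂P_o = −0.17, so E_xy = -0.17·(54.4/29.752) ≈ -0.31.
E_xy < 0: the goods are complements.

-0.31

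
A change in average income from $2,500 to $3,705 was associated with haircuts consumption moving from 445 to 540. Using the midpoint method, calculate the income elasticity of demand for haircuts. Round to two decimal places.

%ΔQ = (540 − 445)/[(445+540)/2] = 95/492.5 ≈ 0.1929.
%ΔI = (3,705 − 2,500)/[(2,500+3,705)/2] = 1205/3102.5 ≈ 0.3884.
E_I = %ΔQ/%ΔI ≈ 0.50.
E_I ∈ (0,1): normal good (necessity).

0.50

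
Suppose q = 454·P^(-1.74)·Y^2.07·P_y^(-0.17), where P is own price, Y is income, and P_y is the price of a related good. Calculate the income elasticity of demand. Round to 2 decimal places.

For a Cobb–Douglas (constant-elasticity) form q = A·Y^α·…, the elasticity with respect to Y equals the exponent α at every point.
Here the exponent on Y is 2.07, so the income elasticity of demand is 2.07.

2.07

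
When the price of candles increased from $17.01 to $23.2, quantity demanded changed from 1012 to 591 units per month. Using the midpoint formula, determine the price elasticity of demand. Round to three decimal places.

-1.706

%ΔQ = (591 − 1012)/[(1012 + 591)/2] = -421/801.5 ≈ -0.5253.
%Δp = (23.2 − 17.01)/[(17.01 + 23.2)/2] = 6.19/20.105 ≈ 0.3079.
Arc elasticity E = %ΔQ/%Δp ≈ -0.5253/0.3079 ≈ -1.706.
|E| > 1: demand is elastic over this range.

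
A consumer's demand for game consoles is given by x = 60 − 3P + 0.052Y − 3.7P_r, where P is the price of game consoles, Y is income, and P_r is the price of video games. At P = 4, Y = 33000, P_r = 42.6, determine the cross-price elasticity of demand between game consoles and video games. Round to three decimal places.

-0.098

At the given point, x = 60 − 3(4) + 0.052(33000) − 3.7(42.6) = 60 − 12 + 1716 − 157.62 = 1606.38.
∂x/∂P_r = −3.7, so E_xy = -3.7·(42.6/1606.38) ≈ -0.098.
E_xy < 0: the goods are complements.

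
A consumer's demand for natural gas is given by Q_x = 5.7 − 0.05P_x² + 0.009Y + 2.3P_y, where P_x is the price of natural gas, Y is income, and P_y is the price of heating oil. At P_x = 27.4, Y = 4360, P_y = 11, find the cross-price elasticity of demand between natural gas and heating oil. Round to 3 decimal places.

0.774

Q_x = 5.7 − 0.05(27.4)² + 0.009(4360) + 2.3(11) = 5.7 − 37.538 + 39.24 + 25.3 = 32.702.
∂Q_x/∂P_y = +2.3, so E_xy = 2.3·(11/32.702) ≈ 0.774.
E_xy > 0: the goods are substitutes.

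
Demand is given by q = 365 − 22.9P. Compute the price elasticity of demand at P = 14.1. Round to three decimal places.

At P = 14.1, q = 42.11.
dq/dP = −22.9.
Point elasticity E = (dq/dP)·(P/q) = -22.9 × 14.1/42.11 ≈ -7.668.
|E| > 1, so demand is elastic at this price.

-7.668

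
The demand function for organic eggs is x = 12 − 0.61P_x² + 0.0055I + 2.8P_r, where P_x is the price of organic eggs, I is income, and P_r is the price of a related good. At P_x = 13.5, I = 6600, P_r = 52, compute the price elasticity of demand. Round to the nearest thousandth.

-2.688

Evaluating quantity at (P_x, I, P_r) gives x = 12 − 0.61(13.5)² + 0.0055(6600) + 2.8(52) = 12 − 111.1725 + 36.3 + 145.6 = 82.7275.
∂x/∂P_x = −2·0.61·P_x = -16.47, so E_p = -16.47·(13.5/82.7275) ≈ -2.688.
|E_p| > 1: demand is elastic.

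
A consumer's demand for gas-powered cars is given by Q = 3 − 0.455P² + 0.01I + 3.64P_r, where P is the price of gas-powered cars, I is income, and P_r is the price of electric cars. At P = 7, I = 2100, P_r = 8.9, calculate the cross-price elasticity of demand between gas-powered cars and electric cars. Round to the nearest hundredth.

0.95

Q = 3 − 0.455(7)² + 0.01(2100) + 3.64(8.9) = 3 − 22.295 + 21 + 32.396 = 34.101.
∂Q/∂P_r = +3.64, so E_xy = 3.64·(8.9/34.101) ≈ 0.95.
E_xy > 0: the goods are substitutes.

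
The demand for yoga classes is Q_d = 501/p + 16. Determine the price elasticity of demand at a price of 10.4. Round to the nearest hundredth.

-0.75

At p = 10.4, Q_d = 64.1731.
dQ_d/dp = −501/p² = −4.632.
Point elasticity E = (dQ_d/dp)·(p/Q_d) = -4.632 × 10.4/64.1731 ≈ -0.75.
|E| < 1, so demand is inelastic at this price.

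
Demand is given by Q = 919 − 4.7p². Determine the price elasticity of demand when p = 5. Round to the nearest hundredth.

-0.29

At p = 5, Q = 801.5.
dQ/dp = −2·4.7·p = −47.
Point elasticity E = (dQ/dp)·(p/Q) = -47 × 5/801.5 ≈ -0.29.
|E| < 1, so demand is inelastic at this price.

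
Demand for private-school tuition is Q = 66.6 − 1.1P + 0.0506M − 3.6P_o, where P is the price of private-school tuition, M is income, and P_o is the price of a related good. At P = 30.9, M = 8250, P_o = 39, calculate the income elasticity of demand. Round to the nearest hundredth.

Substituting, Q = 66.6 − 1.1(30.9) + 0.0506(8250) − 3.6(39) = 66.6 − 33.99 + 417.45 − 140.4 = 309.66.
∂Q/∂M = +0.0506, so E_I = 0.0506·(8250/309.66) ≈ 1.35.
E_I > 1: normal good (luxury).

1.35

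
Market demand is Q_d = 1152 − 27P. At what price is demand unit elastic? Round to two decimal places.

21.33

For linear demand Q_d = a − bP, E = −bP/(a − bP). |E| = 1 ⇒ bP = a − bP ⇒ P = a/(2b).
P = 1152/(2·27) ≈ 21.33.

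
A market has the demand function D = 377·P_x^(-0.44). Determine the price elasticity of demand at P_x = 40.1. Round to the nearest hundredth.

For a Cobb–Douglas (constant-elasticity) form D = A·P_x^α·…, the elasticity with respect to P_x equals the exponent α at every point.
Here the exponent on P_x is -0.44, so the price elasticity of demand is -0.44.

-0.44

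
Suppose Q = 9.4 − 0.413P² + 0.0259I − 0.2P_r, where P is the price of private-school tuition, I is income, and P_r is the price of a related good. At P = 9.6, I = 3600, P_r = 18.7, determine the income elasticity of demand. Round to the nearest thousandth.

1.533

Evaluating quantity at (P, I, P_r) gives Q = 9.4 − 0.413(9.6)² + 0.0259(3600) − 0.2(18.7) = 9.4 − 38.0621 + 93.24 − 3.74 = 60.8379.
∂Q/∂I = +0.0259, so E_I = 0.0259·(3600/60.8379) ≈ 1.533.
E_I > 1: normal good (luxury).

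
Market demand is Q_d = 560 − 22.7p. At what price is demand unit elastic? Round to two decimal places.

For linear demand Q_d = a − bp, E = −bp/(a − bp). |E| = 1 ⇒ bp = a − bp ⇒ p = a/(2b).
p = 560/(2·22.7) ≈ 12.33.

12.33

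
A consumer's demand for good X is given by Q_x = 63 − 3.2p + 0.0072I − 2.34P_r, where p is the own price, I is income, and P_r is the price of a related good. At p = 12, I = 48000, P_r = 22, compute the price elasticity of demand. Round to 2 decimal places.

-0.12

Substituting, Q_x = 63 − 3.2(12) + 0.0072(48000) − 2.34(22) = 63 − 38.4 + 345.6 − 51.48 = 318.72.
∂Q_x/∂p = −3.2, so E_p = (−3.2)·(12/318.72) ≈ -0.12.
|E_p| < 1: demand is inelastic.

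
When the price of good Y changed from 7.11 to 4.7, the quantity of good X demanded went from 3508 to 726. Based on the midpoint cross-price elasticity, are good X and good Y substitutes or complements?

%ΔQ_x = (726 − 3508)/[(3508+726)/2] = -2782/2117 ≈ -1.3141.
%ΔP_y = (4.7 − 7.11)/[(7.11+4.7)/2] ≈ -0.4081.
E_xy = -1.3141/-0.4081 ≈ 3.220.
E_xy > 0, so the goods are substitutes.

substitutes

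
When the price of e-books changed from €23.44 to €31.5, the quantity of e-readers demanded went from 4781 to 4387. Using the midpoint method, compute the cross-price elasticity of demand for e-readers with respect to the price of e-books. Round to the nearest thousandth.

-0.293

%ΔQ_x = (4387 − 4781)/[(4781+4387)/2] = -394/4584 ≈ -0.0860.
%ΔP_y = (31.5 − 23.44)/[(23.44+31.5)/2] ≈ 0.2934.
E_xy = -0.0860/0.2934 ≈ -0.293.
E_xy < 0, so e-readers and e-books are complements.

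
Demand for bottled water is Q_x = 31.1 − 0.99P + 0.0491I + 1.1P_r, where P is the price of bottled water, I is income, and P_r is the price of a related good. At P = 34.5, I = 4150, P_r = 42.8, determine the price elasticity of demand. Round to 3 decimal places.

-0.138

Substituting, Q_x = 31.1 − 0.99(34.5) + 0.0491(4150) + 1.1(42.8) = 31.1 − 34.155 + 203.765 + 47.08 = 247.79.
∂Q_x/∂P = −0.99, so E_p = (−0.99)·(34.5/247.79) ≈ -0.138.
|E_p| < 1: demand is inelastic.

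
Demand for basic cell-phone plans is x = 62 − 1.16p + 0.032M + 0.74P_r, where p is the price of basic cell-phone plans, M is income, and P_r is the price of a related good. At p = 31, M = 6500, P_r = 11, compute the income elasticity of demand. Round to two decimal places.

At the given point, x = 62 − 1.16(31) + 0.032(6500) + 0.74(11) = 62 − 35.96 + 208 + 8.14 = 242.18.
∂x/∂M = +0.032, so E_I = 0.032·(6500/242.18) ≈ 0.86.
E_I ∈ (0,1): normal good (necessity).

0.86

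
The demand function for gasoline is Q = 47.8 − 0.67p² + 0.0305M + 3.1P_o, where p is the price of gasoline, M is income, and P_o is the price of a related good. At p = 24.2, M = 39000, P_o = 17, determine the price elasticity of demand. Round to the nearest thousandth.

Q = 47.8 − 0.67(24.2)² + 0.0305(39000) + 3.1(17) = 47.8 − 392.3788 + 1189.5 + 52.7 = 897.6212.
∂Q/∂p = −2·0.67·p = -32.428, so E_p = -32.428·(24.2/897.6212) ≈ -0.874.
|E_p| < 1: demand is inelastic.

-0.874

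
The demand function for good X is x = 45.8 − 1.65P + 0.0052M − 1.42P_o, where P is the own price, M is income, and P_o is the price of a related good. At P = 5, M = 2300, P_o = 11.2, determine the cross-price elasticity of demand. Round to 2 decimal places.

-0.47

Evaluating quantity at (P, M, P_o) gives x = 45.8 − 1.65(5) + 0.0052(2300) − 1.42(11.2) = 45.8 − 8.25 + 11.96 − 15.904 = 33.606.
∂x/∂P_o = −1.42, so E_xy = -1.42·(11.2/33.606) ≈ -0.47.
E_xy < 0: the goods are complements.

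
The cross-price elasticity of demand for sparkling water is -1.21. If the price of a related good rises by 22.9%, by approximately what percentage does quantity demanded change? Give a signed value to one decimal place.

%ΔQ ≈ E × %ΔP_y = (-1.21) × (22.9%) ≈ -27.7%.

-27.7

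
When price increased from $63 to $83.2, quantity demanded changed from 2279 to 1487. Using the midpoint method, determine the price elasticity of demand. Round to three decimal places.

-1.522

%Δq = (1487 − 2279)/[(2279 + 1487)/2] = -792/1883 ≈ -0.4206.
%Δp = (83.2 − 63)/[(63 + 83.2)/2] = 20.2/73.1 ≈ 0.2763.
Arc elasticity E = %Δq/%Δp ≈ -0.4206/0.2763 ≈ -1.522.
|E| > 1: demand is elastic over this range.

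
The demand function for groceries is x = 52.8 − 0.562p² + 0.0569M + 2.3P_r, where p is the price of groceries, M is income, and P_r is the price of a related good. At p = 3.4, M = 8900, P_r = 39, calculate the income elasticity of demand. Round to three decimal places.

At the given point, x = 52.8 − 0.562(3.4)² + 0.0569(8900) + 2.3(39) = 52.8 − 6.4967 + 506.41 + 89.7 = 642.4133.
∂x/∂M = +0.0569, so E_I = 0.0569·(8900/642.4133) ≈ 0.788.
E_I ∈ (0,1): normal good (necessity).

0.788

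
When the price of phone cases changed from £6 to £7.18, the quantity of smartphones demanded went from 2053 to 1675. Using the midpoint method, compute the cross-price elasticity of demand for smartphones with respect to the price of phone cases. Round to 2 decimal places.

%ΔQ_x = (1675 − 2053)/[(2053+1675)/2] = -378/1864 ≈ -0.2028.
%ΔP_y = (7.18 − 6)/[(6+7.18)/2] ≈ 0.1791.
E_xy = -0.2028/0.1791 ≈ -1.13.
E_xy < 0, so smartphones and phone cases are complements.

-1.13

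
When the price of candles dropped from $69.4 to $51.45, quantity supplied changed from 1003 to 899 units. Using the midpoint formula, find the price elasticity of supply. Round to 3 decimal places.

%ΔQ = (899 − 1003)/[(1003 + 899)/2] = -104/951 ≈ -0.1094.
%ΔP = (51.45 − 69.4)/[(69.4 + 51.45)/2] = -17.95/60.425 ≈ -0.2971.
Arc elasticity E = %ΔQ/%ΔP ≈ -0.1094/-0.2971 ≈ 0.368.
|E| < 1: supply is inelastic over this range.

0.368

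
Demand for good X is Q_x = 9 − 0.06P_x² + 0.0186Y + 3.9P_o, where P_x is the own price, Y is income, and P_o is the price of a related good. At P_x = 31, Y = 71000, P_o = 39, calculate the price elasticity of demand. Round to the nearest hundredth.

First evaluate Q_x: 9 − 0.06(31)² + 0.0186(71000) + 3.9(39) = 9 − 57.66 + 1320.6 + 152.1 = 1424.04.
∂Q_x/∂P_x = −2·0.06·P_x = -3.72, so E_p = -3.72·(31/1424.04) ≈ -0.08.
|E_p| < 1: demand is inelastic.

-0.08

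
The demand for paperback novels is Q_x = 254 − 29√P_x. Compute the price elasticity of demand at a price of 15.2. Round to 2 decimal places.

-0.40

At P_x = 15.2, Q_x = 140.9372.
dQ_x/dP_x = −29/(2√P_x) = −29/(2·3.8987).
Point elasticity E = (dQ_x/dP_x)·(P_x/Q_x) = -3.7192 × 15.2/140.9372 ≈ -0.40.
|E| < 1, so demand is inelastic at this price.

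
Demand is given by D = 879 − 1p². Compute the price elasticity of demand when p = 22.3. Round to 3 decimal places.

-2.606

At p = 22.3, D = 381.71.
dD/dp = −2·1·p = −44.6.
Point elasticity E = (dD/dp)·(p/D) = -44.6 × 22.3/381.71 ≈ -2.606.
|E| > 1, so demand is elastic at this price.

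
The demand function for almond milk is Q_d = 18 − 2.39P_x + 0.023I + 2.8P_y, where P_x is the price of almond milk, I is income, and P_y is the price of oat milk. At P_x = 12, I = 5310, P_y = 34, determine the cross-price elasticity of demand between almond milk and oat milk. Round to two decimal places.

Substituting, Q_d = 18 − 2.39(12) + 0.023(5310) + 2.8(34) = 18 − 28.68 + 122.13 + 95.2 = 206.65.
∂Q_d/∂P_y = +2.8, so E_xy = 2.8·(34/206.65) ≈ 0.46.
E_xy > 0: the goods are substitutes.

0.46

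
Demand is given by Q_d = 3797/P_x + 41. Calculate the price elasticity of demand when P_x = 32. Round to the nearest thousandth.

-0.743

At P_x = 32, Q_d = 159.6563.
dQ_d/dP_x = −3797/P_x² = −3.708.
Point elasticity E = (dQ_d/dP_x)·(P_x/Q_d) = -3.708 × 32/159.6563 ≈ -0.743.
|E| < 1, so demand is inelastic at this price.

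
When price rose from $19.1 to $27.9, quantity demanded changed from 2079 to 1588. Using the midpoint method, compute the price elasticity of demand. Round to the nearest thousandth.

-0.715

%Δq = (1588 − 2079)/[(2079 + 1588)/2] = -491/1833.5 ≈ -0.2678.
%ΔP = (27.9 − 19.1)/[(19.1 + 27.9)/2] = 8.8/23.5 ≈ 0.3745.
Arc elasticity E = %Δq/%ΔP ≈ -0.2678/0.3745 ≈ -0.715.
|E| < 1: demand is inelastic over this range.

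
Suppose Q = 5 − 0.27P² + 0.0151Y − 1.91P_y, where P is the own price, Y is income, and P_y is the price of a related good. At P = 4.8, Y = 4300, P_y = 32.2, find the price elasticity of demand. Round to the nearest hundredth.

At the given point, Q = 5 − 0.27(4.8)² + 0.0151(4300) − 1.91(32.2) = 5 − 6.2208 + 64.93 − 61.502 = 2.2072.
∂Q/∂P = −2·0.27·P = -2.592, so E_p = -2.592·(4.8/2.2072) ≈ -5.64.
|E_p| > 1: demand is elastic.

-5.64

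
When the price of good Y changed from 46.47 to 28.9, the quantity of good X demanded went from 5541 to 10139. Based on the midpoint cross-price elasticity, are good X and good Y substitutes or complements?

complements

%ΔQ_x = (10139 − 5541)/[(5541+10139)/2] = 4598/7840 ≈ 0.5865.
%ΔP_y = (28.9 − 46.47)/[(46.47+28.9)/2] ≈ -0.4662.
E_xy = 0.5865/-0.4662 ≈ -1.258.
E_xy < 0, so the goods are complements.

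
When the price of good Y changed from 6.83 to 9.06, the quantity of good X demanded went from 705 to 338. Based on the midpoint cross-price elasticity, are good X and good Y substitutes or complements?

complements

%ΔQ_x = (338 − 705)/[(705+338)/2] = -367/521.5 ≈ -0.7037.
%ΔP_y = (9.06 − 6.83)/[(6.83+9.06)/2] ≈ 0.2807.
E_xy = -0.7037/0.2807 ≈ -2.507.
E_xy < 0, so the goods are complements.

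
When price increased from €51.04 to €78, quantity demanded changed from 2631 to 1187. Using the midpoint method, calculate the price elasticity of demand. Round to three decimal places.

-1.810

%Δq = (1187 − 2631)/[(2631 + 1187)/2] = -1444/1909 ≈ -0.7564.
%Δp = (78 − 51.04)/[(51.04 + 78)/2] = 26.96/64.52 ≈ 0.4179.
Arc elasticity E = %Δq/%Δp ≈ -0.7564/0.4179 ≈ -1.810.
|E| > 1: demand is elastic over this range.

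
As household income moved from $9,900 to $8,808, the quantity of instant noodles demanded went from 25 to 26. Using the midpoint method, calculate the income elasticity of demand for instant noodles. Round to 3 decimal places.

%ΔQ = (26 − 25)/[(25+26)/2] = 1/25.5 ≈ 0.0392.
%ΔY = (8,808 − 9,900)/[(9,900+8,808)/2] = -1092/9354 ≈ -0.1167.
E_I = %ΔQ/%ΔY ≈ -0.336.
E_I < 0: inferior good.

-0.336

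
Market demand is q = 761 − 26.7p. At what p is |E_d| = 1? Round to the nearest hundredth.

14.25

For linear demand q = a − bp, E = −bp/(a − bp). |E| = 1 ⇒ bp = a − bp ⇒ p = a/(2b).
p = 761/(2·26.7) ≈ 14.25.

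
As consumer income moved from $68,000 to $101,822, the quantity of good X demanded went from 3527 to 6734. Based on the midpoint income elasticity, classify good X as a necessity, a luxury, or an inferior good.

luxury

%ΔQ = (6734 − 3527)/[(3527+6734)/2] = 3207/5130.5 ≈ 0.6251.
%ΔI = (101,822 − 68,000)/[(68,000+101,822)/2] = 33822/84911 ≈ 0.3983.
E_I = %ΔQ/%ΔI ≈ 1.569.
E_I > 1: normal good (luxury).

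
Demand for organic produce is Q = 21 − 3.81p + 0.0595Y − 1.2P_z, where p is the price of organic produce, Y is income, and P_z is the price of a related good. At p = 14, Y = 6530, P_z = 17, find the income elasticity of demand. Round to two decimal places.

Substituting, Q = 21 − 3.81(14) + 0.0595(6530) − 1.2(17) = 21 − 53.34 + 388.535 − 20.4 = 335.795.
∂Q/∂Y = +0.0595, so E_I = 0.0595·(6530/335.795) ≈ 1.16.
E_I > 1: normal good (luxury).

1.16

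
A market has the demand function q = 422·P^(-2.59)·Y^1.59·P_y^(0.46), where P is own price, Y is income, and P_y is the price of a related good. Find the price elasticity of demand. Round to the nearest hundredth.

For a Cobb–Douglas (constant-elasticity) form q = A·P^α·…, the elasticity with respect to P equals the exponent α at every point.
Here the exponent on P is -2.59, so the price elasticity of demand is -2.59.

-2.59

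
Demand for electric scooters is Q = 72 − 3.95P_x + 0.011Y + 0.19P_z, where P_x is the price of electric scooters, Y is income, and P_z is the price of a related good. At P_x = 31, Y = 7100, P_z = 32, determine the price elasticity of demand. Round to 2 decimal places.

-3.63

First evaluate Q: 72 − 3.95(31) + 0.011(7100) + 0.19(32) = 72 − 122.45 + 78.1 + 6.08 = 33.73.
∂Q/∂P_x = −3.95, so E_p = (−3.95)·(31/33.73) ≈ -3.63.
|E_p| > 1: demand is elastic.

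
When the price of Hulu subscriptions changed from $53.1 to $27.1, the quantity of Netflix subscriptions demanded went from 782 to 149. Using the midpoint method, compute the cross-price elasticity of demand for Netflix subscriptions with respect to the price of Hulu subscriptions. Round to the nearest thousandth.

2.097

%ΔQ_x = (149 − 782)/[(782+149)/2] = -633/465.5 ≈ -1.3598.
%ΔP_y = (27.1 − 53.1)/[(53.1+27.1)/2] ≈ -0.6484.
E_xy = -1.3598/-0.6484 ≈ 2.097.
E_xy > 0, so Netflix subscriptions and Hulu subscriptions are substitutes.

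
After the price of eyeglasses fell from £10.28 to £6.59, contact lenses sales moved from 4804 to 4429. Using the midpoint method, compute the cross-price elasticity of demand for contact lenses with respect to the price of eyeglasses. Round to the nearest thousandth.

%ΔQ_x = (4429 − 4804)/[(4804+4429)/2] = -375/4616.5 ≈ -0.0812.
%ΔP_y = (6.59 − 10.28)/[(10.28+6.59)/2] ≈ -0.4375.
E_xy = -0.0812/-0.4375 ≈ 0.186.
E_xy > 0, so contact lenses and eyeglasses are substitutes.

0.186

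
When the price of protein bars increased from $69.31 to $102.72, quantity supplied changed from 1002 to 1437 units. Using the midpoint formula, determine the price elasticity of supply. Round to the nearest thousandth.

%ΔQ = (1437 − 1002)/[(1002 + 1437)/2] = 435/1219.5 ≈ 0.3567.
%Δp = (102.72 − 69.31)/[(69.31 + 102.72)/2] = 33.41/86.015 ≈ 0.3884.
Arc elasticity E = %ΔQ/%Δp ≈ 0.3567/0.3884 ≈ 0.918.
|E| < 1: supply is inelastic over this range.

0.918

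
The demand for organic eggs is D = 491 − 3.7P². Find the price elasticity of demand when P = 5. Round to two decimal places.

At P = 5, D = 398.5.
dD/dP = −2·3.7·P = −37.
Point elasticity E = (dD/dP)·(P/D) = -37 × 5/398.5 ≈ -0.46.
|E| < 1, so demand is inelastic at this price.

-0.46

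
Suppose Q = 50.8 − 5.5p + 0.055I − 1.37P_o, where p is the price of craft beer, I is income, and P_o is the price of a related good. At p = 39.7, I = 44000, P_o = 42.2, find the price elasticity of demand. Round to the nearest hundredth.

-0.10

First evaluate Q: 50.8 − 5.5(39.7) + 0.055(44000) − 1.37(42.2) = 50.8 − 218.35 + 2420 − 57.814 = 2194.636.
∂Q/∂p = −5.5, so E_p = (−5.5)·(39.7/2194.636) ≈ -0.10.
|E_p| < 1: demand is inelastic.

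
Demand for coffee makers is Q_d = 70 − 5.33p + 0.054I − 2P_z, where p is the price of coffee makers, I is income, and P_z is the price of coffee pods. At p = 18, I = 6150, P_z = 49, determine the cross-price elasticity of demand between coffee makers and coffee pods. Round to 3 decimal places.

-0.471

Q_d = 70 − 5.33(18) + 0.054(6150) − 2(49) = 70 − 95.94 + 332.1 − 98 = 208.16.
∂Q_d/∂P_z = −2, so E_xy = -2·(49/208.16) ≈ -0.471.
E_xy < 0: the goods are complements.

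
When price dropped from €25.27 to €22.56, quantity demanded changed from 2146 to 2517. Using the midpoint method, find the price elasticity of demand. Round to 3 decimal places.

-1.404

%ΔQ = (2517 − 2146)/[(2146 + 2517)/2] = 371/2331.5 ≈ 0.1591.
%ΔP = (22.56 − 25.27)/[(25.27 + 22.56)/2] = -2.71/23.915 ≈ -0.1133.
Arc elasticity E = %ΔQ/%ΔP ≈ 0.1591/-0.1133 ≈ -1.404.
|E| > 1: demand is elastic over this range.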